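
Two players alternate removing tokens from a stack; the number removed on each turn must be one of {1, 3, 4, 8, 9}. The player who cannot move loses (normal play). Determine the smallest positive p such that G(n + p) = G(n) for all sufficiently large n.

n :  0  1  2  3  4  5  6  7  8  9 10 11 12 13 14 15 16 17 18 19 20 21 22 23 24 25
G :  0  1  0  1  2  3  2  0  1  4  3  2  0  1  0  1  2  3  2  0  1  4  3  2  0  1
G(n+12) = G(n) holds for n = 0,…,8 (a full window of length max(S) = 9), so the sequence is purely periodic with period 12.

12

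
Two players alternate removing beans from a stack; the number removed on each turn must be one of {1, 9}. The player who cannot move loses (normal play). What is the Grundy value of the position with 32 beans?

0

n :  0  1  2  3  4  5  6  7  8  9 10 11 12 13 14 15 16 17 18 19 20 21 22 23 24 25 26 27 28 29 30 31 32
G :  0  1  0  1  0  1  0  1  0  1  0  1  0  1  0  1  0  1  0  1  0  1  0  1  0  1  0  1  0  1  0  1  0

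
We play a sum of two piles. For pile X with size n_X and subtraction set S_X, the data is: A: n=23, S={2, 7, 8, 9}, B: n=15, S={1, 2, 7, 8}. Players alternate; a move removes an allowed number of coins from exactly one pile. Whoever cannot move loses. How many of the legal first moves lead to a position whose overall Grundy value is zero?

4

Pile A, S = {2, 7, 8, 9}:
G(0) = 0
G(1) = mex{} = 0
G(2) = mex{0} = 1
G(3) = mex{0} = 1
G(4) = mex{1} = 0
G(5) = mex{1} = 0
G(6) = mex{0} = 1
G(7) = mex{0,0} = 1
G(8) = mex{1,0,0} = 2
G(9) = mex{1,1,0,0} = 2
G(10) = mex{2,1,1,0} = 3
G(11) = mex{2,0,1,1} = 3
G(12) = mex{3,0,0,1} = 2
G(13) = mex{3,1,0,0} = 2
G(14) = mex{2,1,1,0} = 3
G(15) = mex{2,2,1,1} = 0
G(16) = mex{3,2,2,1} = 0
G(17) = mex{0,3,2,2} = 1
G(18) = mex{0,3,3,2} = 1
G(19) = mex{1,2,3,3} = 0
G(20) = mex{1,2,2,3} = 0
G(21) = mex{0,3,2,2} = 1
G(22) = mex{0,0,3,2} = 1
G(23) = mex{1,0,0,3} = 2
G_A(23) = 2.
Pile B, S = {1, 2, 7, 8}:
G(0) = 0
G(1) = mex{0} = 1
G(2) = mex{1,0} = 2
G(3) = mex{2,1} = 0
G(4) = mex{0,2} = 1
G(5) = mex{1,0} = 2
G(6) = mex{2,1} = 0
G(7) = mex{0,2,0} = 1
G(8) = mex{1,0,1,0} = 2
G(9) = mex{2,1,2,1} = 0
G(10) = mex{0,2,0,2} = 1
G(11) = mex{1,0,1,0} = 2
G(12) = mex{2,1,2,1} = 0
G(13) = mex{0,2,0,2} = 1
G(14) = mex{1,0,1,0} = 2
G(15) = mex{2,1,2,1} = 0
G_B(15) = 0.
Combined Grundy value = 2 ⊕ 0 = 2.
A winning move leaves total XOR = 0, i.e. changes one component's Grundy value g to g ⊕ X where X is the current total.
Pile A: need g' = 2⊕2 = 0. Options: 23−2→G=1, 23−7→G=0, 23−8→G=0, 23−9→G=3. Hits: 2.
Pile B: need g' = 0⊕2 = 2. Options: 15−1→G=2, 15−2→G=1, 15−7→G=2, 15−8→G=1. Hits: 2.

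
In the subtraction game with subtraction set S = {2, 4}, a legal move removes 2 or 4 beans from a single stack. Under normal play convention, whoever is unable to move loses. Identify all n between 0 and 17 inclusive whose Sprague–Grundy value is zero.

0, 1, 6, 7, 12, 13

n :  0  1  2  3  4  5  6  7  8  9 10 11 12 13 14 15 16 17
G :  0  0  1  1  2  2  0  0  1  1  2  2  0  0  1  1  2  2
P-positions are exactly the n with G(n) = 0.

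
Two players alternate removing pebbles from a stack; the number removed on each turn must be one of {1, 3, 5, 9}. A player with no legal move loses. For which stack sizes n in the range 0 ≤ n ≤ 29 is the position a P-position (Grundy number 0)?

0, 2, 4, 6, 8, 10, 12, 14, 16, 18, 20, 22, 24, 26, 28

G(0) = 0
G(1) = mex{0} = 1
G(2) = mex{1} = 0
G(3) = mex{0,0} = 1
G(4) = mex{1,1} = 0
G(5) = mex{0,0,0} = 1
G(6) = mex{1,1,1} = 0
G(7) = mex{0,0,0} = 1
G(8) = mex{1,1,1} = 0
G(9) = mex{0,0,0,0} = 1
G(10) = mex{1,1,1,1} = 0
G(11) = mex{0,0,0,0} = 1
G(12) = mex{1,1,1,1} = 0
G(13) = mex{0,0,0,0} = 1
G(14) = mex{1,1,1,1} = 0
G(15) = mex{0,0,0,0} = 1
G(16) = mex{1,1,1,1} = 0
G(17) = mex{0,0,0,0} = 1
G(18) = mex{1,1,1,1} = 0
G(19) = mex{0,0,0,0} = 1
G(20) = mex{1,1,1,1} = 0
G(21) = mex{0,0,0,0} = 1
G(22) = mex{1,1,1,1} = 0
G(23) = mex{0,0,0,0} = 1
G(24) = mex{1,1,1,1} = 0
G(25) = mex{0,0,0,0} = 1
G(26) = mex{1,1,1,1} = 0
G(27) = mex{0,0,0,0} = 1
G(28) = mex{1,1,1,1} = 0
G(29) = mex{0,0,0,0} = 1
P-positions are exactly the n with G(n) = 0.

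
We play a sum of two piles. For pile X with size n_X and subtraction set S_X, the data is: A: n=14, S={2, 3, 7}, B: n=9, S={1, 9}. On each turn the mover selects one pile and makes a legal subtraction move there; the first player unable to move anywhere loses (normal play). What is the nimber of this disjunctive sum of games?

3

Pile A, S = {2, 3, 7}:
G(0) = 0
G(1) = mex{} = 0
G(2) = mex{0} = 1
G(3) = mex{0,0} = 1
G(4) = mex{1,0} = 2
G(5) = mex{1,1} = 0
G(6) = mex{2,1} = 0
G(7) = mex{0,2,0} = 1
G(8) = mex{0,0,0} = 1
G(9) = mex{1,0,1} = 2
G(10) = mex{1,1,1} = 0
G(11) = mex{2,1,2} = 0
G(12) = mex{0,2,0} = 1
G(13) = mex{0,0,0} = 1
G(14) = mex{1,0,1} = 2
G_A(14) = 2.
Pile B, S = {1, 9}:
n : 0 1 2 3 4 5 6 7 8 9
G : 0 1 0 1 0 1 0 1 0 1
G_B(9) = 1.
Combined Grundy value = 2 ⊕ 1 = 3.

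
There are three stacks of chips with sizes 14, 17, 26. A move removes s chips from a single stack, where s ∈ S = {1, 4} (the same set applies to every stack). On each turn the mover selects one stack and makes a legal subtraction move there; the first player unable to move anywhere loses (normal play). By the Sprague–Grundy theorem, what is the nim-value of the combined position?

All stacks use S = {1, 4}:
G(0) = 0
G(1) = mex{0} = 1
G(2) = mex{1} = 0
G(3) = mex{0} = 1
G(4) = mex{1,0} = 2
G(5) = mex{2,1} = 0
G(6) = mex{0,0} = 1
G(7) = mex{1,1} = 0
G(8) = mex{0,2} = 1
G(9) = mex{1,0} = 2
G(10) = mex{2,1} = 0
G(11) = mex{0,0} = 1
G(12) = mex{1,1} = 0
G(13) = mex{0,2} = 1
G(14) = mex{1,0} = 2
G(15) = mex{2,1} = 0
G(16) = mex{0,0} = 1
G(17) = mex{1,1} = 0
G(18) = mex{0,2} = 1
G(19) = mex{1,0} = 2
G(20) = mex{2,1} = 0
G(21) = mex{0,0} = 1
G(22) = mex{1,1} = 0
G(23) = mex{0,2} = 1
G(24) = mex{1,0} = 2
G(25) = mex{2,1} = 0
G(26) = mex{0,0} = 1
Stack A: G(14) = 2.
Stack B: G(17) = 0.
Stack C: G(26) = 1.
Combined Grundy value = 2 ⊕ 0 ⊕ 1 = 3.

3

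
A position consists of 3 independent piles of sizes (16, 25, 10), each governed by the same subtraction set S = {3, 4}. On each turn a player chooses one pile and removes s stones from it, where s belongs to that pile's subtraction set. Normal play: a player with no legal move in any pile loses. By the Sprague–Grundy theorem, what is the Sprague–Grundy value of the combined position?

0

All piles use S = {3, 4}:
G(0) = 0
G(1) = mex{} = 0
G(2) = mex{} = 0
G(3) = mex{0} = 1
G(4) = mex{0,0} = 1
G(5) = mex{0,0} = 1
G(6) = mex{1,0} = 2
G(7) = mex{1,1} = 0
G(8) = mex{1,1} = 0
G(9) = mex{2,1} = 0
G(10) = mex{0,2} = 1
G(11) = mex{0,0} = 1
G(12) = mex{0,0} = 1
G(13) = mex{1,0} = 2
G(14) = mex{1,1} = 0
G(15) = mex{1,1} = 0
G(16) = mex{2,1} = 0
G(17) = mex{0,2} = 1
G(18) = mex{0,0} = 1
G(19) = mex{0,0} = 1
G(20) = mex{1,0} = 2
G(21) = mex{1,1} = 0
G(22) = mex{1,1} = 0
G(23) = mex{2,1} = 0
G(24) = mex{0,2} = 1
G(25) = mex{0,0} = 1
Pile A: G(16) = 0.
Pile B: G(25) = 1.
Pile C: G(10) = 1.
Combined Grundy value = 0 ⊕ 1 ⊕ 1 = 0.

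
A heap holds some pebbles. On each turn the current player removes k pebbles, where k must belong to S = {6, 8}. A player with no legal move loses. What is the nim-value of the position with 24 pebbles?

n :  0  1  2  3  4  5  6  7  8  9 10 11 12 13 14 15 16 17 18 19 20 21 22 23 24
G :  0  0  0  0  0  0  1  1  1  1  1  1  2  2  0  0  0  0  0  0  1  1  1  1  1

1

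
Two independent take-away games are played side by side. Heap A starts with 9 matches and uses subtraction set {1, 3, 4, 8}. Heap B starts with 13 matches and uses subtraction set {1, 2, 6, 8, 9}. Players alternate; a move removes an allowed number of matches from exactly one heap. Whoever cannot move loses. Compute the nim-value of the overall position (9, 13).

Heap A, S = {1, 3, 4, 8}:
n : 0 1 2 3 4 5 6 7 8 9
G : 0 1 0 1 2 3 2 0 1 0
G_A(9) = 0.
Heap B, S = {1, 2, 6, 8, 9}:
G(0) = 0
G(1) = mex{0} = 1
G(2) = mex{1,0} = 2
G(3) = mex{2,1} = 0
G(4) = mex{0,2} = 1
G(5) = mex{1,0} = 2
G(6) = mex{2,1,0} = 3
G(7) = mex{3,2,1} = 0
G(8) = mex{0,3,2,0} = 1
G(9) = mex{1,0,0,1,0} = 2
G(10) = mex{2,1,1,2,1} = 0
G(11) = mex{0,2,2,0,2} = 1
G(12) = mex{1,0,3,1,0} = 2
G(13) = mex{2,1,0,2,1} = 3
G_B(13) = 3.
Combined Grundy value = 0 ⊕ 3 = 3.

3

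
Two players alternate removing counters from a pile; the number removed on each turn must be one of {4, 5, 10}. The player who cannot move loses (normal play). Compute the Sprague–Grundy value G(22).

1

n :  0  1  2  3  4  5  6  7  8  9 10 11 12 13 14 15 16 17 18 19 20 21 22
G :  0  0  0  0  1  1  1  1  2  0  2  2  3  1  3  0  0  0  0  1  1  1  1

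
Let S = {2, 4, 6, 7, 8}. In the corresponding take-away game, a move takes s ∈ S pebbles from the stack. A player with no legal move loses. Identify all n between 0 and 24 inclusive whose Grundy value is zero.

0, 1, 10, 11, 20, 21

n :  0  1  2  3  4  5  6  7  8  9 10 11 12 13 14 15 16 17 18 19 20 21 22 23 24
G :  0  0  1  1  2  2  3  3  4  4  0  0  1  1  2  2  3  3  4  4  0  0  1  1  2
P-positions are exactly the n with G(n) = 0.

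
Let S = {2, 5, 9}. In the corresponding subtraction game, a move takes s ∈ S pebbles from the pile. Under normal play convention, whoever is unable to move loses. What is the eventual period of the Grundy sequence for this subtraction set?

G(0) = 0
G(1) = mex{} = 0
G(2) = mex{0} = 1
G(3) = mex{0} = 1
G(4) = mex{1} = 0
G(5) = mex{1,0} = 2
G(6) = mex{0,0} = 1
G(7) = mex{2,1} = 0
G(8) = mex{1,1} = 0
G(9) = mex{0,0,0} = 1
G(10) = mex{0,2,0} = 1
G(11) = mex{1,1,1} = 0
G(12) = mex{1,0,1} = 2
G(13) = mex{0,0,0} = 1
G(14) = mex{2,1,2} = 0
G(15) = mex{1,1,1} = 0
G(16) = mex{0,0,0} = 1
G(17) = mex{0,2,0} = 1
G(n+7) = G(n) holds for n = 0,…,8 (a full window of length max(S) = 9), so the sequence is purely periodic with period 7.

7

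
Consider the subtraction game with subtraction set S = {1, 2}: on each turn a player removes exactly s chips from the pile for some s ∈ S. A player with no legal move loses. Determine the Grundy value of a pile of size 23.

n :  0  1  2  3  4  5  6  7  8  9 10 11 12 13 14 15 16 17 18 19 20 21 22 23
G :  0  1  2  0  1  2  0  1  2  0  1  2  0  1  2  0  1  2  0  1  2  0  1  2

2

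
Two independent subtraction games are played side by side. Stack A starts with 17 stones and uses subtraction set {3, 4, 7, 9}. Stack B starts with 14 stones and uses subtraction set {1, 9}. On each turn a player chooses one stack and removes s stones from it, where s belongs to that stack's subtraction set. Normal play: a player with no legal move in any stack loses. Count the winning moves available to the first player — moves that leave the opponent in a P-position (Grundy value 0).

4

Stack A, S = {3, 4, 7, 9}:
G(0) = 0
G(1) = mex{} = 0
G(2) = mex{} = 0
G(3) = mex{0} = 1
G(4) = mex{0,0} = 1
G(5) = mex{0,0} = 1
G(6) = mex{1,0} = 2
G(7) = mex{1,1,0} = 2
G(8) = mex{1,1,0} = 2
G(9) = mex{2,1,0,0} = 3
G(10) = mex{2,2,1,0} = 3
G(11) = mex{2,2,1,0} = 3
G(12) = mex{3,2,1,1} = 0
G(13) = mex{3,3,2,1} = 0
G(14) = mex{3,3,2,1} = 0
G(15) = mex{0,3,2,2} = 1
G(16) = mex{0,0,3,2} = 1
G(17) = mex{0,0,3,2} = 1
G_A(17) = 1.
Stack B, S = {1, 9}:
G(0) = 0
G(1) = mex{0} = 1
G(2) = mex{1} = 0
G(3) = mex{0} = 1
G(4) = mex{1} = 0
G(5) = mex{0} = 1
G(6) = mex{1} = 0
G(7) = mex{0} = 1
G(8) = mex{1} = 0
G(9) = mex{0,0} = 1
G(10) = mex{1,1} = 0
G(11) = mex{0,0} = 1
G(12) = mex{1,1} = 0
G(13) = mex{0,0} = 1
G(14) = mex{1,1} = 0
G_B(14) = 0.
Combined Grundy value = 1 ⊕ 0 = 1.
A winning move leaves total XOR = 0, i.e. changes one component's Grundy value g to g ⊕ X where X is the current total.
Stack A: need g' = 1⊕1 = 0. Options: 17−3→G=0, 17−4→G=0, 17−7→G=3, 17−9→G=2. Hits: 2.
Stack B: need g' = 0⊕1 = 1. Options: 14−1→G=1, 14−9→G=1. Hits: 2.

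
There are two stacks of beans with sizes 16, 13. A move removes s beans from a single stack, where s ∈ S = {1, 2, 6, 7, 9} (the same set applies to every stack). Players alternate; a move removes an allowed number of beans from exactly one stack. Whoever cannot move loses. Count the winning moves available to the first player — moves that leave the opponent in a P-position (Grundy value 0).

2

All stacks use S = {1, 2, 6, 7, 9}:
n :  0  1  2  3  4  5  6  7  8  9 10 11 12 13 14 15 16
G :  0  1  2  0  1  2  3  4  0  1  2  0  1  2  3  4  0
Stack A: G(16) = 0.
Stack B: G(13) = 2.
Combined Grundy value = 0 ⊕ 2 = 2.
A winning move leaves total XOR = 0, i.e. changes one component's Grundy value g to g ⊕ X where X is the current total.
Stack A: need g' = 0⊕2 = 2. Options: 16−1→G=4, 16−2→G=3, 16−6→G=2, 16−7→G=1, 16−9→G=4. Hits: 1.
Stack B: need g' = 2⊕2 = 0. Options: 13−1→G=1, 13−2→G=0, 13−6→G=4, 13−7→G=3, 13−9→G=1. Hits: 1.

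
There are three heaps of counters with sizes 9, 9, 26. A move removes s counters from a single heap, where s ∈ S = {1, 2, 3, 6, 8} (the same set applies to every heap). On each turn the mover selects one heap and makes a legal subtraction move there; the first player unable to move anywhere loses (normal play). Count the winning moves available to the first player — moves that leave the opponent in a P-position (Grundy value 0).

All heaps use S = {1, 2, 3, 6, 8}:
n :  0  1  2  3  4  5  6  7  8  9 10 11 12 13 14 15 16 17 18 19 20 21 22 23 24 25 26
G :  0  1  2  3  0  1  2  3  4  0  1  2  3  0  1  2  3  4  0  1  2  3  0  1  2  3  4
Heap A: G(9) = 0.
Heap B: G(9) = 0.
Heap C: G(26) = 4.
Combined Grundy value = 0 ⊕ 0 ⊕ 4 = 4.
A winning move leaves total XOR = 0, i.e. changes one component's Grundy value g to g ⊕ X where X is the current total.
Heap A: need g' = 0⊕4 = 4. Options: 9−1→G=4, 9−2→G=3, 9−3→G=2, 9−6→G=3, 9−8→G=1. Hits: 1.
Heap B: need g' = 0⊕4 = 4. Options: 9−1→G=4, 9−2→G=3, 9−3→G=2, 9−6→G=3, 9−8→G=1. Hits: 1.
Heap C: need g' = 4⊕4 = 0. Options: 26−1→G=3, 26−2→G=2, 26−3→G=1, 26−6→G=2, 26−8→G=0. Hits: 1.

3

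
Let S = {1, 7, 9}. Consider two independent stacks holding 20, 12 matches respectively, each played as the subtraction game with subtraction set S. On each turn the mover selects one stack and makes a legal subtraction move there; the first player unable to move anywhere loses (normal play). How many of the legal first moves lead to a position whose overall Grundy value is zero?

0

All stacks use S = {1, 7, 9}:
n :  0  1  2  3  4  5  6  7  8  9 10 11 12 13 14 15 16 17 18 19 20
G :  0  1  0  1  0  1  0  1  0  1  0  1  0  1  0  1  0  1  0  1  0
Stack A: G(20) = 0.
Stack B: G(12) = 0.
Combined Grundy value = 0 ⊕ 0 = 0.
A winning move leaves total XOR = 0, i.e. changes one component's Grundy value g to g ⊕ X where X is the current total.
Stack A: target g' = 0⊕0 = 0, but every legal move changes the Grundy value (mex property), so 0 moves.
Stack B: target g' = 0⊕0 = 0, but every legal move changes the Grundy value (mex property), so 0 moves.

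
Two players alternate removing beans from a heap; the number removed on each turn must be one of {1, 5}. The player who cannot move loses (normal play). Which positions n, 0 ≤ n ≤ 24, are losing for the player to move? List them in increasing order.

0, 2, 4, 6, 8, 10, 12, 14, 16, 18, 20, 22, 24

n :  0  1  2  3  4  5  6  7  8  9 10 11 12 13 14 15 16 17 18 19 20 21 22 23 24
G :  0  1  0  1  0  1  0  1  0  1  0  1  0  1  0  1  0  1  0  1  0  1  0  1  0
P-positions are exactly the n with G(n) = 0.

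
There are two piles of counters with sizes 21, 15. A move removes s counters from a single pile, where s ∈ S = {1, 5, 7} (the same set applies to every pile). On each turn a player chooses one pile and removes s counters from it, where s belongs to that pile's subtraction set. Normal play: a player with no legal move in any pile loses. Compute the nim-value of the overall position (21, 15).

All piles use S = {1, 5, 7}:
G(0) = 0
G(1) = mex{0} = 1
G(2) = mex{1} = 0
G(3) = mex{0} = 1
G(4) = mex{1} = 0
G(5) = mex{0,0} = 1
G(6) = mex{1,1} = 0
G(7) = mex{0,0,0} = 1
G(8) = mex{1,1,1} = 0
G(9) = mex{0,0,0} = 1
G(10) = mex{1,1,1} = 0
G(11) = mex{0,0,0} = 1
G(12) = mex{1,1,1} = 0
G(13) = mex{0,0,0} = 1
G(14) = mex{1,1,1} = 0
G(15) = mex{0,0,0} = 1
G(16) = mex{1,1,1} = 0
G(17) = mex{0,0,0} = 1
G(18) = mex{1,1,1} = 0
G(19) = mex{0,0,0} = 1
G(20) = mex{1,1,1} = 0
G(21) = mex{0,0,0} = 1
Pile A: G(21) = 1.
Pile B: G(15) = 1.
Combined Grundy value = 1 ⊕ 1 = 0.

0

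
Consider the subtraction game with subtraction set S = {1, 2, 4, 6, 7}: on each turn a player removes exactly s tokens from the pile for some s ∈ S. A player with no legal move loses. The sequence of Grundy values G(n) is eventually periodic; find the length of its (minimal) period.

8

G(0) = 0
G(1) = mex{0} = 1
G(2) = mex{1,0} = 2
G(3) = mex{2,1} = 0
G(4) = mex{0,2,0} = 1
G(5) = mex{1,0,1} = 2
G(6) = mex{2,1,2,0} = 3
G(7) = mex{3,2,0,1,0} = 4
G(8) = mex{4,3,1,2,1} = 0
G(9) = mex{0,4,2,0,2} = 1
G(10) = mex{1,0,3,1,0} = 2
G(11) = mex{2,1,4,2,1} = 0
G(12) = mex{0,2,0,3,2} = 1
G(13) = mex{1,0,1,4,3} = 2
G(14) = mex{2,1,2,0,4} = 3
G(15) = mex{3,2,0,1,0} = 4
G(16) = mex{4,3,1,2,1} = 0
G(17) = mex{0,4,2,0,2} = 1
G(n+8) = G(n) holds for n = 0,…,6 (a full window of length max(S) = 7), so the sequence is purely periodic with period 8.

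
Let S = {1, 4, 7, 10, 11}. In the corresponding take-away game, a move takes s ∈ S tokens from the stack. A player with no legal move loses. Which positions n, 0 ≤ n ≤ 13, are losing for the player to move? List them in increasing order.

0, 2, 5, 8

n :  0  1  2  3  4  5  6  7  8  9 10 11 12 13
G :  0  1  0  1  2  0  1  2  0  1  2  3  2  3
P-positions are exactly the n with G(n) = 0.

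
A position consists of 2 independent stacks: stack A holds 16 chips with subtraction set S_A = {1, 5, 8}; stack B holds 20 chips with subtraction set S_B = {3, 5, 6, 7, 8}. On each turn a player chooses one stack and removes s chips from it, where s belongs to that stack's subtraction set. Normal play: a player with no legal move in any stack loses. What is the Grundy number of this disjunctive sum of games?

2

Stack A, S = {1, 5, 8}:
n :  0  1  2  3  4  5  6  7  8  9 10 11 12 13 14 15 16
G :  0  1  0  1  0  1  0  1  2  3  2  3  2  0  1  0  1
G_A(16) = 1.
Stack B, S = {3, 5, 6, 7, 8}:
G(0) = 0
G(1) = mex{} = 0
G(2) = mex{} = 0
G(3) = mex{0} = 1
G(4) = mex{0} = 1
G(5) = mex{0,0} = 1
G(6) = mex{1,0,0} = 2
G(7) = mex{1,0,0,0} = 2
G(8) = mex{1,1,0,0,0} = 2
G(9) = mex{2,1,1,0,0} = 3
G(10) = mex{2,1,1,1,0} = 3
G(11) = mex{2,2,1,1,1} = 0
G(12) = mex{3,2,2,1,1} = 0
G(13) = mex{3,2,2,2,1} = 0
G(14) = mex{0,3,2,2,2} = 1
G(15) = mex{0,3,3,2,2} = 1
G(16) = mex{0,0,3,3,2} = 1
G(17) = mex{1,0,0,3,3} = 2
G(18) = mex{1,0,0,0,3} = 2
G(19) = mex{1,1,0,0,0} = 2
G(20) = mex{2,1,1,0,0} = 3
G_B(20) = 3.
Combined Grundy value = 1 ⊕ 3 = 2.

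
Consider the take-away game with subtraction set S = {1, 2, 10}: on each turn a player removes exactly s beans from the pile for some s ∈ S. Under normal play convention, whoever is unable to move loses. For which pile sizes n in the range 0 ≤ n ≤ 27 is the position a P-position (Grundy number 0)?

n :  0  1  2  3  4  5  6  7  8  9 10 11 12 13 14 15 16 17 18 19 20 21 22 23 24 25 26 27
G :  0  1  2  0  1  2  0  1  2  0  1  2  0  1  2  0  1  2  0  1  2  0  1  2  0  1  2  0
P-positions are exactly the n with G(n) = 0.

0, 3, 6, 9, 12, 15, 18, 21, 24, 27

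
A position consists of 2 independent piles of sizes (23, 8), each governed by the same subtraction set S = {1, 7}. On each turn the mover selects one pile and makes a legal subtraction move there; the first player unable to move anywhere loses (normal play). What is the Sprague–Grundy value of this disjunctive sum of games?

1

All piles use S = {1, 7}:
G(0) = 0
G(1) = mex{0} = 1
G(2) = mex{1} = 0
G(3) = mex{0} = 1
G(4) = mex{1} = 0
G(5) = mex{0} = 1
G(6) = mex{1} = 0
G(7) = mex{0,0} = 1
G(8) = mex{1,1} = 0
G(9) = mex{0,0} = 1
G(10) = mex{1,1} = 0
G(11) = mex{0,0} = 1
G(12) = mex{1,1} = 0
G(13) = mex{0,0} = 1
G(14) = mex{1,1} = 0
G(15) = mex{0,0} = 1
G(16) = mex{1,1} = 0
G(17) = mex{0,0} = 1
G(18) = mex{1,1} = 0
G(19) = mex{0,0} = 1
G(20) = mex{1,1} = 0
G(21) = mex{0,0} = 1
G(22) = mex{1,1} = 0
G(23) = mex{0,0} = 1
Pile A: G(23) = 1.
Pile B: G(8) = 0.
Combined Grundy value = 1 ⊕ 0 = 1.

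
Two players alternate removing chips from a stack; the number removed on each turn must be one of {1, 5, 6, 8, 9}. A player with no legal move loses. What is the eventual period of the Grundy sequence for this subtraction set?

14

n :  0  1  2  3  4  5  6  7  8  9 10 11 12 13 14 15 16 17 18 19 20 21 22 23 24 25 26 27 28 29
G :  0  1  0  1  0  1  2  3  2  3  2  3  4  5  0  1  0  1  0  1  2  3  2  3  2  3  4  5  0  1
G(n+14) = G(n) holds for n = 0,…,8 (a full window of length max(S) = 9), so the sequence is purely periodic with period 14.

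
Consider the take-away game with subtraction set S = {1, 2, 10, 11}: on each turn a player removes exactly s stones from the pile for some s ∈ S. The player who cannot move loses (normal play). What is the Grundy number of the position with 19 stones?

1

G(0) = 0
G(1) = mex{0} = 1
G(2) = mex{1,0} = 2
G(3) = mex{2,1} = 0
G(4) = mex{0,2} = 1
G(5) = mex{1,0} = 2
G(6) = mex{2,1} = 0
G(7) = mex{0,2} = 1
G(8) = mex{1,0} = 2
G(9) = mex{2,1} = 0
G(10) = mex{0,2,0} = 1
G(11) = mex{1,0,1,0} = 2
G(12) = mex{2,1,2,1} = 0
G(13) = mex{0,2,0,2} = 1
G(14) = mex{1,0,1,0} = 2
G(15) = mex{2,1,2,1} = 0
G(16) = mex{0,2,0,2} = 1
G(17) = mex{1,0,1,0} = 2
G(18) = mex{2,1,2,1} = 0
G(19) = mex{0,2,0,2} = 1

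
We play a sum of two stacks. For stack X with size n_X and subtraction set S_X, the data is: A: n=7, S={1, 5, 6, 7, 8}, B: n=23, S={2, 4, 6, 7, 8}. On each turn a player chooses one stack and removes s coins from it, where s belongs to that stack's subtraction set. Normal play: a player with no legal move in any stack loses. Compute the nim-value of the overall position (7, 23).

2

Stack A, S = {1, 5, 6, 7, 8}:
G(0) = 0
G(1) = mex{0} = 1
G(2) = mex{1} = 0
G(3) = mex{0} = 1
G(4) = mex{1} = 0
G(5) = mex{0,0} = 1
G(6) = mex{1,1,0} = 2
G(7) = mex{2,0,1,0} = 3
G_A(7) = 3.
Stack B, S = {2, 4, 6, 7, 8}:
n :  0  1  2  3  4  5  6  7  8  9 10 11 12 13 14 15 16 17 18 19 20 21 22 23
G :  0  0  1  1  2  2  3  3  4  4  0  0  1  1  2  2  3  3  4  4  0  0  1  1
G_B(23) = 1.
Combined Grundy value = 3 ⊕ 1 = 2.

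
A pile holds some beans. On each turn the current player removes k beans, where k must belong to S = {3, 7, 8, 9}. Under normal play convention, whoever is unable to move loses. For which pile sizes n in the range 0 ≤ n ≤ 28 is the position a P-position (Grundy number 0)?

0, 1, 2, 6, 12, 16, 17, 18, 22, 28

n :  0  1  2  3  4  5  6  7  8  9 10 11 12 13 14 15 16 17 18 19 20 21 22 23 24 25 26 27 28
G :  0  0  0  1  1  1  0  2  2  1  3  3  0  2  4  1  0  0  0  1  1  1  0  2  2  1  3  3  0
P-positions are exactly the n with G(n) = 0.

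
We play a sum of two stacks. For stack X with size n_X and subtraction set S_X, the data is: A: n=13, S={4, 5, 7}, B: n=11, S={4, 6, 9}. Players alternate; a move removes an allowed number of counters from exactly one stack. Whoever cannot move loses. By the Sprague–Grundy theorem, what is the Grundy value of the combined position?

2

Stack A, S = {4, 5, 7}:
G(0) = 0
G(1) = mex{} = 0
G(2) = mex{} = 0
G(3) = mex{} = 0
G(4) = mex{0} = 1
G(5) = mex{0,0} = 1
G(6) = mex{0,0} = 1
G(7) = mex{0,0,0} = 1
G(8) = mex{1,0,0} = 2
G(9) = mex{1,1,0} = 2
G(10) = mex{1,1,0} = 2
G(11) = mex{1,1,1} = 0
G(12) = mex{2,1,1} = 0
G(13) = mex{2,2,1} = 0
G_A(13) = 0.
Stack B, S = {4, 6, 9}:
n :  0  1  2  3  4  5  6  7  8  9 10 11
G :  0  0  0  0  1  1  1  1  2  2  2  2
G_B(11) = 2.
Combined Grundy value = 0 ⊕ 2 = 2.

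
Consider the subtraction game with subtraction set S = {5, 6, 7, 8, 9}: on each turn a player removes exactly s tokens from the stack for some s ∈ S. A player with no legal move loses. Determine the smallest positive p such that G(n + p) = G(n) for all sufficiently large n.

n :  0  1  2  3  4  5  6  7  8  9 10 11 12 13 14 15 16 17 18 19 20 21 22 23 24 25 26 27 28 29
G :  0  0  0  0  0  1  1  1  1  1  2  2  2  2  0  0  0  0  0  1  1  1  1  1  2  2  2  2  0  0
G(n+14) = G(n) holds for n = 0,…,8 (a full window of length max(S) = 9), so the sequence is purely periodic with period 14.

14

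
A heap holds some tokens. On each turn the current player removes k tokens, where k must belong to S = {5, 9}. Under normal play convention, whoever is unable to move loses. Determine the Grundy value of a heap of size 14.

0

n :  0  1  2  3  4  5  6  7  8  9 10 11 12 13 14
G :  0  0  0  0  0  1  1  1  1  1  2  2  2  2  0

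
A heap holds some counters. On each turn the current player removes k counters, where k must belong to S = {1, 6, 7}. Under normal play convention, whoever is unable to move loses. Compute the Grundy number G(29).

n :  0  1  2  3  4  5  6  7  8  9 10 11 12 13 14 15 16 17 18 19 20 21 22 23 24 25 26 27 28 29
G :  0  1  0  1  0  1  2  3  2  3  2  3  0  1  0  1  0  1  2  3  2  3  2  3  0  1  0  1  0  1

1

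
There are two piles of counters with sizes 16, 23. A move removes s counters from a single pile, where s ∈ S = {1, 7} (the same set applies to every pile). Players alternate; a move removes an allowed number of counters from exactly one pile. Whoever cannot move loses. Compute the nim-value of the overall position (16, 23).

1

All piles use S = {1, 7}:
n :  0  1  2  3  4  5  6  7  8  9 10 11 12 13 14 15 16 17 18 19 20 21 22 23
G :  0  1  0  1  0  1  0  1  0  1  0  1  0  1  0  1  0  1  0  1  0  1  0  1
Pile A: G(16) = 0.
Pile B: G(23) = 1.
Combined Grundy value = 0 ⊕ 1 = 1.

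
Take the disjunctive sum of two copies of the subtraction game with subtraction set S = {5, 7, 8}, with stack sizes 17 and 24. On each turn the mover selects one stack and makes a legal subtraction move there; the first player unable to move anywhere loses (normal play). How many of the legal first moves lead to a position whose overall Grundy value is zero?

4

All stacks use S = {5, 7, 8}:
n :  0  1  2  3  4  5  6  7  8  9 10 11 12 13 14 15 16 17 18 19 20 21 22 23 24
G :  0  0  0  0  0  1  1  1  1  1  2  2  2  0  0  0  0  0  1  1  1  1  1  2  2
Stack A: G(17) = 0.
Stack B: G(24) = 2.
Combined Grundy value = 0 ⊕ 2 = 2.
A winning move leaves total XOR = 0, i.e. changes one component's Grundy value g to g ⊕ X where X is the current total.
Stack A: need g' = 0⊕2 = 2. Options: 17−5→G=2, 17−7→G=2, 17−8→G=1. Hits: 2.
Stack B: need g' = 2⊕2 = 0. Options: 24−5→G=1, 24−7→G=0, 24−8→G=0. Hits: 2.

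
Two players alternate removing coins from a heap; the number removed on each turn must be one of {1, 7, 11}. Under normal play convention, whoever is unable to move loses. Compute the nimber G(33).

n :  0  1  2  3  4  5  6  7  8  9 10 11 12 13 14 15 16 17 18 19 20 21 22 23 24 25 26 27 28 29 30 31 32 33
G :  0  1  0  1  0  1  0  1  0  1  0  1  0  1  0  1  0  1  0  1  0  1  0  1  0  1  0  1  0  1  0  1  0  1

1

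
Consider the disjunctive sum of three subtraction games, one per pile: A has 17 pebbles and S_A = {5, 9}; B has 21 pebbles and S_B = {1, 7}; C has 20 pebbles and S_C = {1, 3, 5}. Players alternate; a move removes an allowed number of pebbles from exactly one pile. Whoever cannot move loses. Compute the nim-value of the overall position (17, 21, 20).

1

Pile A, S = {5, 9}:
G(0) = 0
G(1) = mex{} = 0
G(2) = mex{} = 0
G(3) = mex{} = 0
G(4) = mex{} = 0
G(5) = mex{0} = 1
G(6) = mex{0} = 1
G(7) = mex{0} = 1
G(8) = mex{0} = 1
G(9) = mex{0,0} = 1
G(10) = mex{1,0} = 2
G(11) = mex{1,0} = 2
G(12) = mex{1,0} = 2
G(13) = mex{1,0} = 2
G(14) = mex{1,1} = 0
G(15) = mex{2,1} = 0
G(16) = mex{2,1} = 0
G(17) = mex{2,1} = 0
G_A(17) = 0.
Pile B, S = {1, 7}:
n :  0  1  2  3  4  5  6  7  8  9 10 11 12 13 14 15 16 17 18 19 20 21
G :  0  1  0  1  0  1  0  1  0  1  0  1  0  1  0  1  0  1  0  1  0  1
G_B(21) = 1.
Pile C, S = {1, 3, 5}:
G(0) = 0
G(1) = mex{0} = 1
G(2) = mex{1} = 0
G(3) = mex{0,0} = 1
G(4) = mex{1,1} = 0
G(5) = mex{0,0,0} = 1
G(6) = mex{1,1,1} = 0
G(7) = mex{0,0,0} = 1
G(8) = mex{1,1,1} = 0
G(9) = mex{0,0,0} = 1
G(10) = mex{1,1,1} = 0
G(11) = mex{0,0,0} = 1
G(12) = mex{1,1,1} = 0
G(13) = mex{0,0,0} = 1
G(14) = mex{1,1,1} = 0
G(15) = mex{0,0,0} = 1
G(16) = mex{1,1,1} = 0
G(17) = mex{0,0,0} = 1
G(18) = mex{1,1,1} = 0
G(19) = mex{0,0,0} = 1
G(20) = mex{1,1,1} = 0
G_C(20) = 0.
Combined Grundy value = 0 ⊕ 1 ⊕ 0 = 1.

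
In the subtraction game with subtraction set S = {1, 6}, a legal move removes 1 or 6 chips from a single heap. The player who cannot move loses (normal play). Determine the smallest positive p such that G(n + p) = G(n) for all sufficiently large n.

G(0) = 0
G(1) = mex{0} = 1
G(2) = mex{1} = 0
G(3) = mex{0} = 1
G(4) = mex{1} = 0
G(5) = mex{0} = 1
G(6) = mex{1,0} = 2
G(7) = mex{2,1} = 0
G(8) = mex{0,0} = 1
G(9) = mex{1,1} = 0
G(10) = mex{0,0} = 1
G(11) = mex{1,1} = 0
G(12) = mex{0,2} = 1
G(13) = mex{1,0} = 2
G(14) = mex{2,1} = 0
G(15) = mex{0,0} = 1
G(n+7) = G(n) holds for n = 0,…,5 (a full window of length max(S) = 6), so the sequence is purely periodic with period 7.

7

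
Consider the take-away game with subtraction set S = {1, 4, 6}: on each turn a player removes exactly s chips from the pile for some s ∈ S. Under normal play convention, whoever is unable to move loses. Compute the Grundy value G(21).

1

G(0) = 0
G(1) = mex{0} = 1
G(2) = mex{1} = 0
G(3) = mex{0} = 1
G(4) = mex{1,0} = 2
G(5) = mex{2,1} = 0
G(6) = mex{0,0,0} = 1
G(7) = mex{1,1,1} = 0
G(8) = mex{0,2,0} = 1
G(9) = mex{1,0,1} = 2
G(10) = mex{2,1,2} = 0
G(11) = mex{0,0,0} = 1
G(12) = mex{1,1,1} = 0
G(13) = mex{0,2,0} = 1
G(14) = mex{1,0,1} = 2
G(15) = mex{2,1,2} = 0
G(16) = mex{0,0,0} = 1
G(17) = mex{1,1,1} = 0
G(18) = mex{0,2,0} = 1
G(19) = mex{1,0,1} = 2
G(20) = mex{2,1,2} = 0
G(21) = mex{0,0,0} = 1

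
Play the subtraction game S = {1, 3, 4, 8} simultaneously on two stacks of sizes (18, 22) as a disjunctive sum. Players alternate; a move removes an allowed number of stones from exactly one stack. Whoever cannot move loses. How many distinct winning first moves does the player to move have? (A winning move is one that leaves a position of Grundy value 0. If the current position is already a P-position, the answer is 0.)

4

All stacks use S = {1, 3, 4, 8}:
G(0) = 0
G(1) = mex{0} = 1
G(2) = mex{1} = 0
G(3) = mex{0,0} = 1
G(4) = mex{1,1,0} = 2
G(5) = mex{2,0,1} = 3
G(6) = mex{3,1,0} = 2
G(7) = mex{2,2,1} = 0
G(8) = mex{0,3,2,0} = 1
G(9) = mex{1,2,3,1} = 0
G(10) = mex{0,0,2,0} = 1
G(11) = mex{1,1,0,1} = 2
G(12) = mex{2,0,1,2} = 3
G(13) = mex{3,1,0,3} = 2
G(14) = mex{2,2,1,2} = 0
G(15) = mex{0,3,2,0} = 1
G(16) = mex{1,2,3,1} = 0
G(17) = mex{0,0,2,0} = 1
G(18) = mex{1,1,0,1} = 2
G(19) = mex{2,0,1,2} = 3
G(20) = mex{3,1,0,3} = 2
G(21) = mex{2,2,1,2} = 0
G(22) = mex{0,3,2,0} = 1
Stack A: G(18) = 2.
Stack B: G(22) = 1.
Combined Grundy value = 2 ⊕ 1 = 3.
A winning move leaves total XOR = 0, i.e. changes one component's Grundy value g to g ⊕ X where X is the current total.
Stack A: need g' = 2⊕3 = 1. Options: 18−1→G=1, 18−3→G=1, 18−4→G=0, 18−8→G=1. Hits: 3.
Stack B: need g' = 1⊕3 = 2. Options: 22−1→G=0, 22−3→G=3, 22−4→G=2, 22−8→G=0. Hits: 1.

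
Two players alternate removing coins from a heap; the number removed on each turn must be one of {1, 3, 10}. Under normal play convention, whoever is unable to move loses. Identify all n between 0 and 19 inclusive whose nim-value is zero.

0, 2, 4, 6, 8, 13, 15, 17, 19

n :  0  1  2  3  4  5  6  7  8  9 10 11 12 13 14 15 16 17 18 19
G :  0  1  0  1  0  1  0  1  0  1  2  3  2  0  1  0  1  0  1  0
P-positions are exactly the n with G(n) = 0.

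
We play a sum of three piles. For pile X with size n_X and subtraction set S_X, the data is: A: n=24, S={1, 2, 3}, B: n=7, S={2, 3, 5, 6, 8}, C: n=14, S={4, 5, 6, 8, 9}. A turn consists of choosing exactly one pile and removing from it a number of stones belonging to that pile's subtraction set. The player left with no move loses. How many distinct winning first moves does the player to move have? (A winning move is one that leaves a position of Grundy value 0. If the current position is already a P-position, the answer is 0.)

Pile A, S = {1, 2, 3}:
G(0) = 0
G(1) = mex{0} = 1
G(2) = mex{1,0} = 2
G(3) = mex{2,1,0} = 3
G(4) = mex{3,2,1} = 0
G(5) = mex{0,3,2} = 1
G(6) = mex{1,0,3} = 2
G(7) = mex{2,1,0} = 3
G(8) = mex{3,2,1} = 0
G(9) = mex{0,3,2} = 1
G(10) = mex{1,0,3} = 2
G(11) = mex{2,1,0} = 3
G(12) = mex{3,2,1} = 0
G(13) = mex{0,3,2} = 1
G(14) = mex{1,0,3} = 2
G(15) = mex{2,1,0} = 3
G(16) = mex{3,2,1} = 0
G(17) = mex{0,3,2} = 1
G(18) = mex{1,0,3} = 2
G(19) = mex{2,1,0} = 3
G(20) = mex{3,2,1} = 0
G(21) = mex{0,3,2} = 1
G(22) = mex{1,0,3} = 2
G(23) = mex{2,1,0} = 3
G(24) = mex{3,2,1} = 0
G_A(24) = 0.
Pile B, S = {2, 3, 5, 6, 8}:
n : 0 1 2 3 4 5 6 7
G : 0 0 1 1 2 2 3 3
G_B(7) = 3.
Pile C, S = {4, 5, 6, 8, 9}:
n :  0  1  2  3  4  5  6  7  8  9 10 11 12 13 14
G :  0  0  0  0  1  1  1  1  2  2  2  2  3  0  0
G_C(14) = 0.
Combined Grundy value = 0 ⊕ 3 ⊕ 0 = 3.
A winning move leaves total XOR = 0, i.e. changes one component's Grundy value g to g ⊕ X where X is the current total.
Pile A: need g' = 0⊕3 = 3. Options: 24−1→G=3, 24−2→G=2, 24−3→G=1. Hits: 1.
Pile B: need g' = 3⊕3 = 0. Options: 7−2→G=2, 7−3→G=2, 7−5→G=1, 7−6→G=0. Hits: 1.
Pile C: need g' = 0⊕3 = 3. Options: 14−4→G=2, 14−5→G=2, 14−6→G=2, 14−8→G=1, 14−9→G=1. Hits: 0.

2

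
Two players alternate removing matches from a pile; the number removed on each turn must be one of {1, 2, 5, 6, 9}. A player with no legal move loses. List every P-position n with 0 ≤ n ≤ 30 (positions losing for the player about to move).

n :  0  1  2  3  4  5  6  7  8  9 10 11 12 13 14 15 16 17 18 19 20 21 22 23 24 25 26 27 28 29 30
G :  0  1  2  0  1  2  3  0  1  2  0  1  2  3  0  1  2  0  1  2  3  0  1  2  0  1  2  3  0  1  2
P-positions are exactly the n with G(n) = 0.

0, 3, 7, 10, 14, 17, 21, 24, 28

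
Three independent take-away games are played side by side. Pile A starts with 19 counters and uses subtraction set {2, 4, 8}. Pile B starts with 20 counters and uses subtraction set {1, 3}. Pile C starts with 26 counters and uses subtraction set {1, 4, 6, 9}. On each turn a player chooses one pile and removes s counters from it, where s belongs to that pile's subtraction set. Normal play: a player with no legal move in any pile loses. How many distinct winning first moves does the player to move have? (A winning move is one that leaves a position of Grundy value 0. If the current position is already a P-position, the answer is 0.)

Pile A, S = {2, 4, 8}:
n :  0  1  2  3  4  5  6  7  8  9 10 11 12 13 14 15 16 17 18 19
G :  0  0  1  1  2  2  0  0  1  1  2  2  0  0  1  1  2  2  0  0
G_A(19) = 0.
Pile B, S = {1, 3}:
G(0) = 0
G(1) = mex{0} = 1
G(2) = mex{1} = 0
G(3) = mex{0,0} = 1
G(4) = mex{1,1} = 0
G(5) = mex{0,0} = 1
G(6) = mex{1,1} = 0
G(7) = mex{0,0} = 1
G(8) = mex{1,1} = 0
G(9) = mex{0,0} = 1
G(10) = mex{1,1} = 0
G(11) = mex{0,0} = 1
G(12) = mex{1,1} = 0
G(13) = mex{0,0} = 1
G(14) = mex{1,1} = 0
G(15) = mex{0,0} = 1
G(16) = mex{1,1} = 0
G(17) = mex{0,0} = 1
G(18) = mex{1,1} = 0
G(19) = mex{0,0} = 1
G(20) = mex{1,1} = 0
G_B(20) = 0.
Pile C, S = {1, 4, 6, 9}:
G(0) = 0
G(1) = mex{0} = 1
G(2) = mex{1} = 0
G(3) = mex{0} = 1
G(4) = mex{1,0} = 2
G(5) = mex{2,1} = 0
G(6) = mex{0,0,0} = 1
G(7) = mex{1,1,1} = 0
G(8) = mex{0,2,0} = 1
G(9) = mex{1,0,1,0} = 2
G(10) = mex{2,1,2,1} = 0
G(11) = mex{0,0,0,0} = 1
G(12) = mex{1,1,1,1} = 0
G(13) = mex{0,2,0,2} = 1
G(14) = mex{1,0,1,0} = 2
G(15) = mex{2,1,2,1} = 0
G(16) = mex{0,0,0,0} = 1
G(17) = mex{1,1,1,1} = 0
G(18) = mex{0,2,0,2} = 1
G(19) = mex{1,0,1,0} = 2
G(20) = mex{2,1,2,1} = 0
G(21) = mex{0,0,0,0} = 1
G(22) = mex{1,1,1,1} = 0
G(23) = mex{0,2,0,2} = 1
G(24) = mex{1,0,1,0} = 2
G(25) = mex{2,1,2,1} = 0
G(26) = mex{0,0,0,0} = 1
G_C(26) = 1.
Combined Grundy value = 0 ⊕ 0 ⊕ 1 = 1.
A winning move leaves total XOR = 0, i.e. changes one component's Grundy value g to g ⊕ X where X is the current total.
Pile A: need g' = 0⊕1 = 1. Options: 19−2→G=2, 19−4→G=1, 19−8→G=2. Hits: 1.
Pile B: need g' = 0⊕1 = 1. Options: 20−1→G=1, 20−3→G=1. Hits: 2.
Pile C: need g' = 1⊕1 = 0. Options: 26−1→G=0, 26−4→G=0, 26−6→G=0, 26−9→G=0. Hits: 4.

7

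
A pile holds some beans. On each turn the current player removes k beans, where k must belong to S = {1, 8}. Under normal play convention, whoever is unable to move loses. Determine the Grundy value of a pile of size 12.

G(0) = 0
G(1) = mex{0} = 1
G(2) = mex{1} = 0
G(3) = mex{0} = 1
G(4) = mex{1} = 0
G(5) = mex{0} = 1
G(6) = mex{1} = 0
G(7) = mex{0} = 1
G(8) = mex{1,0} = 2
G(9) = mex{2,1} = 0
G(10) = mex{0,0} = 1
G(11) = mex{1,1} = 0
G(12) = mex{0,0} = 1

1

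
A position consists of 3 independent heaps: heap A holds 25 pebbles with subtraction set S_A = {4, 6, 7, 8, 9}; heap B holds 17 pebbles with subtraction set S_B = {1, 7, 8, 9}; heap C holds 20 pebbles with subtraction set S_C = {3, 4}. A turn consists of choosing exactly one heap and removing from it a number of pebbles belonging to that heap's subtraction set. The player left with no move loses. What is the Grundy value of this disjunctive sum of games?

Heap A, S = {4, 6, 7, 8, 9}:
G(0) = 0
G(1) = mex{} = 0
G(2) = mex{} = 0
G(3) = mex{} = 0
G(4) = mex{0} = 1
G(5) = mex{0} = 1
G(6) = mex{0,0} = 1
G(7) = mex{0,0,0} = 1
G(8) = mex{1,0,0,0} = 2
G(9) = mex{1,0,0,0,0} = 2
G(10) = mex{1,1,0,0,0} = 2
G(11) = mex{1,1,1,0,0} = 2
G(12) = mex{2,1,1,1,0} = 3
G(13) = mex{2,1,1,1,1} = 0
G(14) = mex{2,2,1,1,1} = 0
G(15) = mex{2,2,2,1,1} = 0
G(16) = mex{3,2,2,2,1} = 0
G(17) = mex{0,2,2,2,2} = 1
G(18) = mex{0,3,2,2,2} = 1
G(19) = mex{0,0,3,2,2} = 1
G(20) = mex{0,0,0,3,2} = 1
G(21) = mex{1,0,0,0,3} = 2
G(22) = mex{1,0,0,0,0} = 2
G(23) = mex{1,1,0,0,0} = 2
G(24) = mex{1,1,1,0,0} = 2
G(25) = mex{2,1,1,1,0} = 3
G_A(25) = 3.
Heap B, S = {1, 7, 8, 9}:
G(0) = 0
G(1) = mex{0} = 1
G(2) = mex{1} = 0
G(3) = mex{0} = 1
G(4) = mex{1} = 0
G(5) = mex{0} = 1
G(6) = mex{1} = 0
G(7) = mex{0,0} = 1
G(8) = mex{1,1,0} = 2
G(9) = mex{2,0,1,0} = 3
G(10) = mex{3,1,0,1} = 2
G(11) = mex{2,0,1,0} = 3
G(12) = mex{3,1,0,1} = 2
G(13) = mex{2,0,1,0} = 3
G(14) = mex{3,1,0,1} = 2
G(15) = mex{2,2,1,0} = 3
G(16) = mex{3,3,2,1} = 0
G(17) = mex{0,2,3,2} = 1
G_B(17) = 1.
Heap C, S = {3, 4}:
n :  0  1  2  3  4  5  6  7  8  9 10 11 12 13 14 15 16 17 18 19 20
G :  0  0  0  1  1  1  2  0  0  0  1  1  1  2  0  0  0  1  1  1  2
G_C(20) = 2.
Combined Grundy value = 3 ⊕ 1 ⊕ 2 = 0.

0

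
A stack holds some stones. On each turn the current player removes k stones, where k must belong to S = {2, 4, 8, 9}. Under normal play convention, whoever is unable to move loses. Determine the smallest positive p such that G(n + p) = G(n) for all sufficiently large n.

n :  0  1  2  3  4  5  6  7  8  9 10 11 12 13 14 15 16
G :  0  0  1  1  2  2  0  0  1  1  2  2  0  0  1  1  2
G(n+6) = G(n) holds for n = 0,…,8 (a full window of length max(S) = 9), so the sequence is purely periodic with period 6.

6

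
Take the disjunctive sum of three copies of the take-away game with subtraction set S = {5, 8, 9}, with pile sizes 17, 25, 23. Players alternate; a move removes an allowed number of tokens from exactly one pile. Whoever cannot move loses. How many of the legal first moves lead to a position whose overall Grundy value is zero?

1

All piles use S = {5, 8, 9}:
n :  0  1  2  3  4  5  6  7  8  9 10 11 12 13 14 15 16 17 18 19 20 21 22 23 24 25
G :  0  0  0  0  0  1  1  1  1  1  2  2  2  2  0  0  0  0  0  1  1  1  1  1  2  2
Pile A: G(17) = 0.
Pile B: G(25) = 2.
Pile C: G(23) = 1.
Combined Grundy value = 0 ⊕ 2 ⊕ 1 = 3.
A winning move leaves total XOR = 0, i.e. changes one component's Grundy value g to g ⊕ X where X is the current total.
Pile A: need g' = 0⊕3 = 3. Options: 17−5→G=2, 17−8→G=1, 17−9→G=1. Hits: 0.
Pile B: need g' = 2⊕3 = 1. Options: 25−5→G=1, 25−8→G=0, 25−9→G=0. Hits: 1.
Pile C: need g' = 1⊕3 = 2. Options: 23−5→G=0, 23−8→G=0, 23−9→G=0. Hits: 0.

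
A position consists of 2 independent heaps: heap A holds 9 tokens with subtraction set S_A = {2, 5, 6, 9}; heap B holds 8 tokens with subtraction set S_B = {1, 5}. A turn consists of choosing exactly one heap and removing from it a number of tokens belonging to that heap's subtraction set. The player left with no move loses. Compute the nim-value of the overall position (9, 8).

2

Heap A, S = {2, 5, 6, 9}:
G(0) = 0
G(1) = mex{} = 0
G(2) = mex{0} = 1
G(3) = mex{0} = 1
G(4) = mex{1} = 0
G(5) = mex{1,0} = 2
G(6) = mex{0,0,0} = 1
G(7) = mex{2,1,0} = 3
G(8) = mex{1,1,1} = 0
G(9) = mex{3,0,1,0} = 2
G_A(9) = 2.
Heap B, S = {1, 5}:
G(0) = 0
G(1) = mex{0} = 1
G(2) = mex{1} = 0
G(3) = mex{0} = 1
G(4) = mex{1} = 0
G(5) = mex{0,0} = 1
G(6) = mex{1,1} = 0
G(7) = mex{0,0} = 1
G(8) = mex{1,1} = 0
G_B(8) = 0.
Combined Grundy value = 2 ⊕ 0 = 2.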